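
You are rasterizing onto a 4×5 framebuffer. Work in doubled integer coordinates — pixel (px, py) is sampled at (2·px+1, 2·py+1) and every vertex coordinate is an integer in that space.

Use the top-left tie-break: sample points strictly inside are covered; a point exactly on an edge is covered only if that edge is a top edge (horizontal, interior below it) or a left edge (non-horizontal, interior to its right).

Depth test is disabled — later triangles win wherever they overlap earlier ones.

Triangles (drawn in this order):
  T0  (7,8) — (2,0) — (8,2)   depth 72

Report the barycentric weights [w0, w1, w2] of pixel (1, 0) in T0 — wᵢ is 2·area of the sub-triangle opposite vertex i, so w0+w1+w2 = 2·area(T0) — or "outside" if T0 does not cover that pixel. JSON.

T0:
  2·area = 38
  edge (7, 8)→(2, 0): d=(-5,-8) top-left  bias=+0
  edge (2, 0)→(8, 2): d=(6,2) right/bottom  bias=-1
  edge (8, 2)→(7, 8): d=(-1,6) right/bottom  bias=-1
    (1,0)@(3, 1): e=[3,4,31] → █
    (2,0)@(5, 1): e=[19,0,19] → ·  [on edge]
    (1,1)@(3, 3): e=[-7,16,29] → ·
    (2,1)@(5, 3): e=[9,12,17] → █
    (3,1)@(7, 3): e=[25,8,5] → █
    (2,2)@(5, 5): e=[-1,24,15] → ·
    (3,2)@(7, 5): e=[15,20,3] → █
    (3,3)@(7, 7): e=[5,32,1] → █
    (3,4)@(7, 9): e=[-5,44,-1] → ·
  covered (5 px):
    · █ · ·
    · · █ █
    · · · █
    · · · █
    · · · ·

Answer: [4,31,3]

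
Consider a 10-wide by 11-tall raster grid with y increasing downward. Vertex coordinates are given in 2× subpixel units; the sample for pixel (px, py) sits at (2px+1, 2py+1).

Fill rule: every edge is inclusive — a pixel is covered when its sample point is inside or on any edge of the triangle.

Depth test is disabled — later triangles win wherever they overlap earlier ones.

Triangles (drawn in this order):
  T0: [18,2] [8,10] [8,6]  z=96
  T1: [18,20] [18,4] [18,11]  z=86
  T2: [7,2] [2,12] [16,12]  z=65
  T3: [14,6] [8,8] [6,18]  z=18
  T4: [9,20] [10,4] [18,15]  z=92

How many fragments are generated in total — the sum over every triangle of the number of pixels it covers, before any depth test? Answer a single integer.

T0:
  2·area = 40
  edge (18, 2)→(8, 10): d=(-10,8) inclusive
  edge (8, 10)→(8, 6): d=(0,-4) inclusive
  edge (8, 6)→(18, 2): d=(10,-4) inclusive
    (5,2)@(11, 5): e=[26,12,2] → █
    (6,2)@(13, 5): e=[10,20,10] → █
    (7,2)@(15, 5): e=[-6,28,18] → ·
    (4,3)@(9, 7): e=[22,4,14] → █
    (6,3)@(13, 7): e=[-10,20,30] → ·
    (4,4)@(9, 9): e=[2,4,34] → █
    (5,4)@(11, 9): e=[-14,12,42] → ·
    (4,5)@(9, 11): e=[-18,4,54] → ·
  covered (5 px):
    · · · · · · · · · ·
    · · · · · · · · · ·
    · · · · · █ █ · · ·
    · · · · █ █ · · · ·
    · · · · █ · · · · ·
    · · · · · · · · · ·
    · · · · · · · · · ·
    · · · · · · · · · ·
    · · · · · · · · · ·
    · · · · · · · · · ·
    · · · · · · · · · ·
T1:
  degenerate (2·area = 0) — covers nothing
T2:
  2·area = 140  (B↔C swapped to make it positive)
  edge (7, 2)→(16, 12): d=(9,10) inclusive
  edge (16, 12)→(2, 12): d=(-14,0) inclusive
  edge (2, 12)→(7, 2): d=(5,-10) inclusive
    (3,1)@(7, 3): e=[9,126,5] → █
    (4,1)@(9, 3): e=[-11,126,25] → ·
    (3,2)@(7, 5): e=[27,98,15] → █
    (4,2)@(9, 5): e=[7,98,35] → █
    (5,2)@(11, 5): e=[-13,98,55] → ·
    (2,3)@(5, 7): e=[65,70,5] → █
    (5,3)@(11, 7): e=[5,70,65] → █
    (6,3)@(13, 7): e=[-15,70,85] → ·
    (2,4)@(5, 9): e=[83,42,15] → █
    (6,4)@(13, 9): e=[3,42,95] → █
    (7,4)@(15, 9): e=[-17,42,115] → ·
    (1,5)@(3, 11): e=[121,14,5] → █
  covered (19 px):
    · · · · · · · · · ·
    · · · █ · · · · · ·
    · · · █ █ · · · · ·
    · · █ █ █ █ · · · ·
    · · █ █ █ █ █ · · ·
    · █ █ █ █ █ █ █ · ·
    · · · · · · · · · ·
    · · · · · · · · · ·
    · · · · · · · · · ·
    · · · · · · · · · ·
    · · · · · · · · · ·
T3:
  2·area = 56  (B↔C swapped to make it positive)
  edge (14, 6)→(6, 18): d=(-8,12) inclusive
  edge (6, 18)→(8, 8): d=(2,-10) inclusive
  edge (8, 8)→(14, 6): d=(6,-2) inclusive
    (4,1)@(9, 3): e=[84,0,-28] → ·  [on edge]
    (8,2)@(17, 5): e=[-28,84,0] → ·  [on edge]
    (5,3)@(11, 7): e=[28,28,0] → █  [on edge]
    (6,3)@(13, 7): e=[4,48,4] → █
    (7,3)@(15, 7): e=[-20,68,8] → ·
    (2,4)@(5, 9): e=[84,-28,0] → ·  [on edge]
    (4,4)@(9, 9): e=[36,12,8] → █
    (6,4)@(13, 9): e=[-12,52,16] → ·
    (4,5)@(9, 11): e=[20,16,20] → █
    (5,5)@(11, 11): e=[-4,36,24] → ·
    (3,6)@(7, 13): e=[28,0,28] → █  [on edge]
    (5,6)@(11, 13): e=[-20,40,36] → ·
  covered (8 px):
    · · · · · · · · · ·
    · · · · · · · · · ·
    · · · · · · · · · ·
    · · · · · █ █ · · ·
    · · · · █ █ · · · ·
    · · · · █ · · · · ·
    · · · █ █ · · · · ·
    · · · █ · · · · · ·
    · · · · · · · · · ·
    · · · · · · · · · ·
    · · · · · · · · · ·
T4:
  2·area = 139
  edge (9, 20)→(10, 4): d=(1,-16) inclusive
  edge (10, 4)→(18, 15): d=(8,11) inclusive
  edge (18, 15)→(9, 20): d=(-9,5) inclusive
    (5,3)@(11, 7): e=[19,13,107] → █
    (6,3)@(13, 7): e=[51,-9,97] → ·
    (5,4)@(11, 9): e=[21,29,89] → █
    (6,4)@(13, 9): e=[53,7,79] → █
    (7,4)@(15, 9): e=[85,-15,69] → ·
    (5,5)@(11, 11): e=[23,45,71] → █
    (7,5)@(15, 11): e=[87,1,51] → █
    (8,5)@(17, 11): e=[119,-21,41] → ·
    (5,6)@(11, 13): e=[25,61,53] → █
    (8,6)@(17, 13): e=[121,-5,23] → ·
    (5,7)@(11, 15): e=[27,77,35] → █
    (8,7)@(17, 15): e=[123,11,5] → █
  covered (15 px):
    · · · · · · · · · ·
    · · · · · · · · · ·
    · · · · · · · · · ·
    · · · · · █ · · · ·
    · · · · · █ █ · · ·
    · · · · · █ █ █ · ·
    · · · · · █ █ █ · ·
    · · · · · █ █ █ █ ·
    · · · · · █ █ · · ·
    · · · · · · · · · ·
    · · · · · · · · · ·

Result: 47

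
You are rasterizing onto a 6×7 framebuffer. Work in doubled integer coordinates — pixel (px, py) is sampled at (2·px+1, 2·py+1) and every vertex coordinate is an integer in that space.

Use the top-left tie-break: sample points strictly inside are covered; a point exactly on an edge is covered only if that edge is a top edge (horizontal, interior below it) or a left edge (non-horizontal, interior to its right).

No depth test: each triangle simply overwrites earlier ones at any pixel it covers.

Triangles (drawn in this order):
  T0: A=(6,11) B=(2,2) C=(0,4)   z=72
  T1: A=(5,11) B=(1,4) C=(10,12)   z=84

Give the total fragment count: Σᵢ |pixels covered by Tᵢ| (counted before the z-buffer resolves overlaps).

T0:
  2·area = 26  (B↔C swapped to make it positive)
  edge (6, 11)→(0, 4): d=(-6,-7) top-left  bias=+0
  edge (0, 4)→(2, 2): d=(2,-2) top-left  bias=+0
  edge (2, 2)→(6, 11): d=(4,9) right/bottom  bias=-1
    (1,0)@(3, 1): e=[39,0,-13] → ·  [on edge]
    (0,1)@(1, 3): e=[13,0,13] → #  [on edge]
    (1,1)@(3, 3): e=[27,4,-5] → ·
    (0,2)@(1, 5): e=[1,4,21] → #
    (1,2)@(3, 5): e=[15,8,3] → #
    (2,2)@(5, 5): e=[29,12,-15] → ·
    (0,3)@(1, 7): e=[-11,8,29] → ·
    (1,3)@(3, 7): e=[3,12,11] → #
    (2,3)@(5, 7): e=[17,16,-7] → ·
    (1,4)@(3, 9): e=[-9,16,19] → ·
    (2,4)@(5, 9): e=[5,20,1] → #
    (3,4)@(7, 9): e=[19,24,-17] → ·
  covered (5 px):
    · · · · · ·
    # · · · · ·
    # # · · · ·
    · # · · · ·
    · · # · · ·
    · · · · · ·
    · · · · · ·
T1:
  2·area = 31
  edge (5, 11)→(1, 4): d=(-4,-7) top-left  bias=+0
  edge (1, 4)→(10, 12): d=(9,8) right/bottom  bias=-1
  edge (10, 12)→(5, 11): d=(-5,-1) top-left  bias=+0
    (1,3)@(3, 7): e=[2,11,18] → #
    (2,3)@(5, 7): e=[16,-5,20] → ·
    (1,4)@(3, 9): e=[-6,29,8] → ·
    (2,4)@(5, 9): e=[8,13,10] → #
    (3,4)@(7, 9): e=[22,-3,12] → ·
    (2,5)@(5, 11): e=[0,31,0] → #  [on edge]
    (3,5)@(7, 11): e=[14,15,2] → #
    (4,5)@(9, 11): e=[28,-1,4] → ·
    (2,6)@(5, 13): e=[-8,49,-10] → ·
    (3,6)@(7, 13): e=[6,33,-8] → ·
  covered (4 px):
    · · · · · ·
    · · · · · ·
    · · · · · ·
    · # · · · ·
    · · # · · ·
    · · # # · ·
    · · · · · ·

Answer: 9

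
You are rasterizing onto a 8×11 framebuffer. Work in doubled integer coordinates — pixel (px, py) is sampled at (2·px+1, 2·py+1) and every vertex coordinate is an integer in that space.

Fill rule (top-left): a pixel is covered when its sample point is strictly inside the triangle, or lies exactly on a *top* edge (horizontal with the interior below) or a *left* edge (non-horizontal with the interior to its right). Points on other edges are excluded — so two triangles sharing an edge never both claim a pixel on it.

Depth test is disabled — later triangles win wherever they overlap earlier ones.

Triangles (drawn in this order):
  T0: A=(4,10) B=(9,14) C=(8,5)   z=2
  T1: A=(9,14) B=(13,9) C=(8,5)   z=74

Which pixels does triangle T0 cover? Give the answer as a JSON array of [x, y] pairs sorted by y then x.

T0:
  2·area = 41  (B↔C swapped to make it positive)
  edge (4, 10)→(8, 5): d=(4,-5) top-left  bias=+0
  edge (8, 5)→(9, 14): d=(1,9) right/bottom  bias=-1
  edge (9, 14)→(4, 10): d=(-5,-4) top-left  bias=+0
    (3,3)@(7, 7): e=[3,11,27] → X
    (4,3)@(9, 7): e=[13,-7,35] → .
    (2,4)@(5, 9): e=[1,31,9] → X
    (4,4)@(9, 9): e=[21,-5,25] → .
    (2,5)@(5, 11): e=[9,33,-1] → .
    (3,5)@(7, 11): e=[19,15,7] → X
    (4,5)@(9, 11): e=[29,-3,15] → .
    (3,6)@(7, 13): e=[27,17,-3] → .
  covered (4 px):
    . . . . . . . .
    . . . . . . . .
    . . . . . . . .
    . . . X . . . .
    . . X X . . . .
    . . . X . . . .
    . . . . . . . .
    . . . . . . . .
    . . . . . . . .
    . . . . . . . .
    . . . . . . . .
T1:
  2·area = 41  (B↔C swapped to make it positive)
  edge (9, 14)→(8, 5): d=(-1,-9) top-left  bias=+0
  edge (8, 5)→(13, 9): d=(5,4) right/bottom  bias=-1
  edge (13, 9)→(9, 14): d=(-4,5) right/bottom  bias=-1
    (1,0)@(3, 1): e=[-41,0,82] → .  [on edge]
    (4,3)@(9, 7): e=[7,6,28] → X
    (5,3)@(11, 7): e=[25,-2,18] → .
    (4,4)@(9, 9): e=[5,16,20] → X
    (5,4)@(11, 9): e=[23,8,10] → X
    (6,4)@(13, 9): e=[41,0,0] → .  [on edge]
    (4,5)@(9, 11): e=[3,26,12] → X
    (6,5)@(13, 11): e=[39,10,-8] → .
    (4,6)@(9, 13): e=[1,36,4] → X
    (5,6)@(11, 13): e=[19,28,-6] → .
    (4,7)@(9, 15): e=[-1,46,-4] → .
    (2,9)@(5, 19): e=[-41,82,0] → .  [on edge]
  covered (6 px):
    . . . . . . . .
    . . . . . . . .
    . . . . . . . .
    . . . . X . . .
    . . . . X X . .
    . . . . X X . .
    . . . . X . . .
    . . . . . . . .
    . . . . . . . .
    . . . . . . . .
    . . . . . . . .

Result: [[3,3],[2,4],[3,4],[3,5]]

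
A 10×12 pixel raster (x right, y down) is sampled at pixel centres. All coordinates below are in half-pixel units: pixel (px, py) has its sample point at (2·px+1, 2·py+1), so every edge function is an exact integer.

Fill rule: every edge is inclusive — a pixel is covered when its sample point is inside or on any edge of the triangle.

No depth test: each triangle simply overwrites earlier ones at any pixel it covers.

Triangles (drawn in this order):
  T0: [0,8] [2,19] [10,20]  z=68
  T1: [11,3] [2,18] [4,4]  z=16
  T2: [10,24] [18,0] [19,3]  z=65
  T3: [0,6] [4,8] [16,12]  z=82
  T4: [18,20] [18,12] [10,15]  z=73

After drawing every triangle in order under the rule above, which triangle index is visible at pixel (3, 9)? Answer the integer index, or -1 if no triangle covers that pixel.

T0:
  2·area = 86  (B↔C swapped to make it positive)
  edge (0, 8)→(10, 20): d=(10,12) inclusive
  edge (10, 20)→(2, 19): d=(-8,-1) inclusive
  edge (2, 19)→(0, 8): d=(-2,-11) inclusive
    (0,5)@(1, 11): e=[18,63,5] → X
    (1,5)@(3, 11): e=[-6,65,27] → .
    (0,6)@(1, 13): e=[38,47,1] → X
    (1,6)@(3, 13): e=[14,49,23] → X
    (2,6)@(5, 13): e=[-10,51,45] → .
    (0,7)@(1, 15): e=[58,31,-3] → .
    (1,7)@(3, 15): e=[34,33,19] → X
    (2,7)@(5, 15): e=[10,35,41] → X
    (3,7)@(7, 15): e=[-14,37,63] → .
    (1,8)@(3, 17): e=[54,17,15] → X
    (3,8)@(7, 17): e=[6,21,59] → X
    (4,8)@(9, 17): e=[-18,23,81] → .
  covered (12 px):
    . . . . . . . . . .
    . . . . . . . . . .
    . . . . . . . . . .
    . . . . . . . . . .
    . . . . . . . . . .
    X . . . . . . . . .
    X X . . . . . . . .
    . X X . . . . . . .
    . X X X . . . . . .
    . X X X X . . . . .
    . . . . . . . . . .
    . . . . . . . . . .
T1:
  2·area = 96
  edge (11, 3)→(2, 18): d=(-9,15) inclusive
  edge (2, 18)→(4, 4): d=(2,-14) inclusive
  edge (4, 4)→(11, 3): d=(7,-1) inclusive
    (5,1)@(11, 3): e=[0,96,0] → X  [on edge]
    (6,1)@(13, 3): e=[-30,124,2] → .
    (2,2)@(5, 5): e=[72,16,8] → X
    (3,2)@(7, 5): e=[42,44,10] → X
    (4,2)@(9, 5): e=[12,72,12] → X
    (5,2)@(11, 5): e=[-18,100,14] → .
    (2,3)@(5, 7): e=[54,20,22] → X
    (4,3)@(9, 7): e=[-6,76,26] → .
    (2,4)@(5, 9): e=[36,24,36] → X
    (4,4)@(9, 9): e=[-24,80,40] → .
    (1,5)@(3, 11): e=[48,0,48] → X  [on edge]
    (3,5)@(7, 11): e=[-12,56,52] → .
    (2,6)@(5, 13): e=[0,32,64] → X  [on edge]
  covered (13 px):
    . . . . . . . . . .
    . . . . . X . . . .
    . . X X X . . . . .
    . . X X . . . . . .
    . . X X . . . . . .
    . X X . . . . . . .
    . X X . . . . . . .
    . X . . . . . . . .
    . . . . . . . . . .
    . . . . . . . . . .
    . . . . . . . . . .
    . . . . . . . . . .
T2:
  2·area = 48
  edge (10, 24)→(18, 0): d=(8,-24) inclusive
  edge (18, 0)→(19, 3): d=(1,3) inclusive
  edge (19, 3)→(10, 24): d=(-9,21) inclusive
    (8,1)@(17, 3): e=[0,6,42] → X  [on edge]
    (9,1)@(19, 3): e=[48,0,0] → X  [on edge]
    (8,2)@(17, 5): e=[16,8,24] → X
    (9,2)@(19, 5): e=[64,2,-18] → .
    (8,3)@(17, 7): e=[32,10,6] → X
    (9,3)@(19, 7): e=[80,4,-36] → .
    (7,4)@(15, 9): e=[0,18,30] → X  [on edge]
    (8,4)@(17, 9): e=[48,12,-12] → .
    (7,5)@(15, 11): e=[16,20,12] → X
    (8,5)@(17, 11): e=[64,14,-30] → .
    (7,6)@(15, 13): e=[32,22,-6] → .
    (6,7)@(13, 15): e=[0,30,18] → X  [on edge]
    (6,8)@(13, 17): e=[16,32,0] → X  [on edge]
    (5,10)@(11, 21): e=[0,42,6] → X  [on edge]
  covered (9 px):
    . . . . . . . . . .
    . . . . . . . . X X
    . . . . . . . . X .
    . . . . . . . . X .
    . . . . . . . X . .
    . . . . . . . X . .
    . . . . . . . . . .
    . . . . . . X . . .
    . . . . . . X . . .
    . . . . . . . . . .
    . . . . . X . . . .
    . . . . . . . . . .
T3:
  2·area = 8  (B↔C swapped to make it positive)
  edge (0, 6)→(16, 12): d=(16,6) inclusive
  edge (16, 12)→(4, 8): d=(-12,-4) inclusive
  edge (4, 8)→(0, 6): d=(-4,-2) inclusive
    (0,3)@(1, 7): e=[10,0,-2] → .  [on edge]
    (3,4)@(7, 9): e=[6,0,2] → X  [on edge]
    (4,4)@(9, 9): e=[-6,8,6] → .
    (3,5)@(7, 11): e=[38,-24,-6] → .
    (6,5)@(13, 11): e=[2,0,6] → X  [on edge]
    (7,5)@(15, 11): e=[-10,8,10] → .
    (6,6)@(13, 13): e=[34,-24,-2] → .
    (9,6)@(19, 13): e=[-2,0,10] → .  [on edge]
  covered (2 px):
    . . . . . . . . . .
    . . . . . . . . . .
    . . . . . . . . . .
    . . . . . . . . . .
    . . . X . . . . . .
    . . . . . . X . . .
    . . . . . . . . . .
    . . . . . . . . . .
    . . . . . . . . . .
    . . . . . . . . . .
    . . . . . . . . . .
    . . . . . . . . . .
T4:
  2·area = 64  (B↔C swapped to make it positive)
  edge (18, 20)→(10, 15): d=(-8,-5) inclusive
  edge (10, 15)→(18, 12): d=(8,-3) inclusive
  edge (18, 12)→(18, 20): d=(0,8) inclusive
    (8,6)@(17, 13): e=[51,5,8] → X
    (9,6)@(19, 13): e=[61,11,-8] → .
    (5,7)@(11, 15): e=[5,3,56] → X
    (6,7)@(13, 15): e=[15,9,40] → X
    (7,7)@(15, 15): e=[25,15,24] → X
    (9,7)@(19, 15): e=[45,27,-8] → .
    (5,8)@(11, 17): e=[-11,19,56] → .
    (6,8)@(13, 17): e=[-1,25,40] → .
    (7,8)@(15, 17): e=[9,31,24] → X
    (9,8)@(19, 17): e=[29,43,-8] → .
    (7,9)@(15, 19): e=[-7,47,24] → .
    (8,9)@(17, 19): e=[3,53,8] → X
  covered (8 px):
    . . . . . . . . . .
    . . . . . . . . . .
    . . . . . . . . . .
    . . . . . . . . . .
    . . . . . . . . . .
    . . . . . . . . . .
    . . . . . . . . X .
    . . . . . X X X X .
    . . . . . . . X X .
    . . . . . . . . X .
    . . . . . . . . . .
    . . . . . . . . . .

Z-buffer (winner per pixel, '.' = empty):
  . . . . . . . . . .
  . . . . . 1 . . 2 2
  . . 1 1 1 . . . 2 .
  . . 1 1 . . . . 2 .
  . . 1 3 . . . 2 . .
  0 1 1 . . . 3 2 . .
  0 1 1 . . . . . 4 .
  . 1 0 . . 4 4 4 4 .
  . 0 0 0 . . 2 4 4 .
  . 0 0 0 0 . . . 4 .
  . . . . . 2 . . . .
  . . . . . . . . . .

Result: 0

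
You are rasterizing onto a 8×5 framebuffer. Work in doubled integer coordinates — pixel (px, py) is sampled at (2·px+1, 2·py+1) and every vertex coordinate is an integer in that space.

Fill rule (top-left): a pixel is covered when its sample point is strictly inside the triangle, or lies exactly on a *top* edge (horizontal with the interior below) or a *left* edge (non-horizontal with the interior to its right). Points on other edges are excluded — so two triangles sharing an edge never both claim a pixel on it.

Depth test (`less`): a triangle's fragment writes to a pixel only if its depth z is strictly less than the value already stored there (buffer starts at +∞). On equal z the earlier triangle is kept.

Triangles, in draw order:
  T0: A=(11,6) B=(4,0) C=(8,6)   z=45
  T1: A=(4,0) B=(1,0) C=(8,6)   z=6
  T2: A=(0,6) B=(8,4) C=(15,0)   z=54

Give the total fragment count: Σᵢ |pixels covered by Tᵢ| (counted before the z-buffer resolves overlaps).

T0:
  2·area = 18  (B↔C swapped to make it positive)
  edge (11, 6)→(8, 6): d=(-3,0) right/bottom  bias=-1
  edge (8, 6)→(4, 0): d=(-4,-6) top-left  bias=+0
  edge (4, 0)→(11, 6): d=(7,6) right/bottom  bias=-1
    (2,0)@(5, 1): e=[15,2,1] → #
    (3,0)@(7, 1): e=[15,14,-11] → ·
    (2,1)@(5, 3): e=[9,-6,15] → ·
    (3,1)@(7, 3): e=[9,6,3] → #
    (4,1)@(9, 3): e=[9,18,-9] → ·
    (3,2)@(7, 5): e=[3,-2,17] → ·
    (4,2)@(9, 5): e=[3,10,5] → #
    (5,2)@(11, 5): e=[3,22,-7] → ·
    (4,3)@(9, 7): e=[-3,2,19] → ·
  covered (3 px):
    · · # · · · · ·
    · · · # · · · ·
    · · · · # · · ·
    · · · · · · · ·
    · · · · · · · ·
T1:
  2·area = 18  (B↔C swapped to make it positive)
  edge (4, 0)→(8, 6): d=(4,6) right/bottom  bias=-1
  edge (8, 6)→(1, 0): d=(-7,-6) top-left  bias=+0
  edge (1, 0)→(4, 0): d=(3,0) top-left  bias=+0
    (1,0)@(3, 1): e=[10,5,3] → #
    (2,0)@(5, 1): e=[-2,17,3] → ·
    (1,1)@(3, 3): e=[18,-9,9] → ·
    (2,1)@(5, 3): e=[6,3,9] → #
    (3,1)@(7, 3): e=[-6,15,9] → ·
    (2,2)@(5, 5): e=[14,-11,15] → ·
    (3,2)@(7, 5): e=[2,1,15] → #
    (4,2)@(9, 5): e=[-10,13,15] → ·
    (3,3)@(7, 7): e=[10,-13,21] → ·
  covered (3 px):
    · # · · · · · ·
    · · # · · · · ·
    · · · # · · · ·
    · · · · · · · ·
    · · · · · · · ·
T2:
  2·area = 18  (B↔C swapped to make it positive)
  edge (0, 6)→(15, 0): d=(15,-6) top-left  bias=+0
  edge (15, 0)→(8, 4): d=(-7,4) right/bottom  bias=-1
  edge (8, 4)→(0, 6): d=(-8,2) right/bottom  bias=-1
    (6,0)@(13, 1): e=[3,1,14] → #
    (7,0)@(15, 1): e=[15,-7,10] → ·
    (4,1)@(9, 3): e=[9,3,6] → #
    (5,1)@(11, 3): e=[21,-5,2] → ·
    (6,1)@(13, 3): e=[33,-13,-2] → ·
    (1,2)@(3, 5): e=[3,13,2] → #
    (2,2)@(5, 5): e=[15,5,-2] → ·
    (4,2)@(9, 5): e=[39,-11,-10] → ·
    (1,3)@(3, 7): e=[33,-1,-14] → ·
  covered (3 px):
    · · · · · · # ·
    · · · · # · · ·
    · # · · · · · ·
    · · · · · · · ·
    · · · · · · · ·

Result: 9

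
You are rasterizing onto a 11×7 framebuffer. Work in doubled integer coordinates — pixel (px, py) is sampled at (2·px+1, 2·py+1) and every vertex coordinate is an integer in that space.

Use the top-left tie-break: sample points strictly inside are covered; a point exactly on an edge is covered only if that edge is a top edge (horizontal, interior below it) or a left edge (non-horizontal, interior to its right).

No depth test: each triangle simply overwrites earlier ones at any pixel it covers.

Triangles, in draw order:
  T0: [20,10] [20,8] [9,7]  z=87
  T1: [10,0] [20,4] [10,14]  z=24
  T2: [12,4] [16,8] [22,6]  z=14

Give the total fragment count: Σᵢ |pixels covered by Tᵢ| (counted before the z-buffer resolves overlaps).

T0:
  2·area = 22  (B↔C swapped to make it positive)
  edge (20, 10)→(9, 7): d=(-11,-3) top-left  bias=+0
  edge (9, 7)→(20, 8): d=(11,1) right/bottom  bias=-1
  edge (20, 8)→(20, 10): d=(0,2) right/bottom  bias=-1
    (4,3)@(9, 7): e=[0,0,22] → .  [on edge]
    (8,4)@(17, 9): e=[2,14,6] → X
    (9,4)@(19, 9): e=[8,12,2] → X
    (10,4)@(21, 9): e=[14,10,-2] → .
    (8,5)@(17, 11): e=[-20,36,6] → .
    (9,5)@(19, 11): e=[-14,34,2] → .
  covered (2 px):
    . . . . . . . . . . .
    . . . . . . . . . . .
    . . . . . . . . . . .
    . . . . . . . . . . .
    . . . . . . . . X X .
    . . . . . . . . . . .
    . . . . . . . . . . .
T1:
  2·area = 140
  edge (10, 0)→(20, 4): d=(10,4) right/bottom  bias=-1
  edge (20, 4)→(10, 14): d=(-10,10) right/bottom  bias=-1
  edge (10, 14)→(10, 0): d=(0,-14) top-left  bias=+0
    (5,0)@(11, 1): e=[6,120,14] → X
    (6,0)@(13, 1): e=[-2,100,42] → .
    (5,1)@(11, 3): e=[26,100,14] → X
    (6,1)@(13, 3): e=[18,80,42] → X
    (7,1)@(15, 3): e=[10,60,70] → X
    (8,1)@(17, 3): e=[2,40,98] → X
    (9,1)@(19, 3): e=[-6,20,126] → .
    (10,1)@(21, 3): e=[-14,0,154] → .  [on edge]
    (5,2)@(11, 5): e=[46,80,14] → X
    (9,2)@(19, 5): e=[14,0,126] → .  [on edge]
    (5,3)@(11, 7): e=[66,60,14] → X
    (8,3)@(17, 7): e=[42,0,98] → .  [on edge]
    (7,4)@(15, 9): e=[70,0,70] → .  [on edge]
    (6,5)@(13, 11): e=[98,0,42] → .  [on edge]
    (5,6)@(11, 13): e=[126,0,14] → .  [on edge]
  covered (15 px):
    . . . . . X . . . . .
    . . . . . X X X X . .
    . . . . . X X X X . .
    . . . . . X X X . . .
    . . . . . X X . . . .
    . . . . . X . . . . .
    . . . . . . . . . . .
T2:
  2·area = 32  (B↔C swapped to make it positive)
  edge (12, 4)→(22, 6): d=(10,2) right/bottom  bias=-1
  edge (22, 6)→(16, 8): d=(-6,2) right/bottom  bias=-1
  edge (16, 8)→(12, 4): d=(-4,-4) top-left  bias=+0
    (4,0)@(9, 1): e=[-24,56,0] → .  [on edge]
    (3,1)@(7, 3): e=[0,48,-16] → .  [on edge]
    (5,1)@(11, 3): e=[-8,40,0] → .  [on edge]
    (6,2)@(13, 5): e=[8,24,0] → X  [on edge]
    (7,2)@(15, 5): e=[4,20,8] → X
    (8,2)@(17, 5): e=[0,16,16] → .  [on edge]
    (6,3)@(13, 7): e=[28,12,-8] → .
    (7,3)@(15, 7): e=[24,8,0] → X  [on edge]
    (8,3)@(17, 7): e=[20,4,8] → X
    (9,3)@(19, 7): e=[16,0,16] → .  [on edge]
    (6,4)@(13, 9): e=[48,0,-16] → .  [on edge]
    (7,4)@(15, 9): e=[44,-4,-8] → .
    (8,4)@(17, 9): e=[40,-8,0] → .  [on edge]
    (3,5)@(7, 11): e=[80,0,-48] → .  [on edge]
    (9,5)@(19, 11): e=[56,-24,0] → .  [on edge]
    (0,6)@(1, 13): e=[112,0,-80] → .  [on edge]
    (10,6)@(21, 13): e=[72,-40,0] → .  [on edge]
  covered (4 px):
    . . . . . . . . . . .
    . . . . . . . . . . .
    . . . . . . X X . . .
    . . . . . . . X X . .
    . . . . . . . . . . .
    . . . . . . . . . . .
    . . . . . . . . . . .

Result: 21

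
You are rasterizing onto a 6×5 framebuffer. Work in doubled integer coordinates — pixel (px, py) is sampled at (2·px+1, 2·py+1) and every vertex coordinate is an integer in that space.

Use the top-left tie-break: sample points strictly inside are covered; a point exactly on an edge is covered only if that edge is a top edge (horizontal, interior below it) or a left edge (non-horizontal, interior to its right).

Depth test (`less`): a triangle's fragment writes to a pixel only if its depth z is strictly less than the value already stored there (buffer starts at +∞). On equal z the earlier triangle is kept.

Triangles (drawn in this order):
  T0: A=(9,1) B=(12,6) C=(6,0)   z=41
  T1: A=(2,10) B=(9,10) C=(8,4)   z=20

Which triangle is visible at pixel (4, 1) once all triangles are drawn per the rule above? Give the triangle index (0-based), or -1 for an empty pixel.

T0:
  2·area = 12
  edge (9, 1)→(12, 6): d=(3,5) right/bottom  bias=-1
  edge (12, 6)→(6, 0): d=(-6,-6) top-left  bias=+0
  edge (6, 0)→(9, 1): d=(3,1) right/bottom  bias=-1
    (3,0)@(7, 1): e=[10,0,2] → #  [on edge]
    (4,0)@(9, 1): e=[0,12,0] → ·  [on edge]
    (3,1)@(7, 3): e=[16,-12,8] → ·
    (4,1)@(9, 3): e=[6,0,6] → #  [on edge]
    (5,1)@(11, 3): e=[-4,12,4] → ·
    (4,2)@(9, 5): e=[12,-12,12] → ·
    (5,2)@(11, 5): e=[2,0,10] → #  [on edge]
    (5,3)@(11, 7): e=[8,-12,16] → ·
  covered (3 px):
    · · · # · ·
    · · · · # ·
    · · · · · #
    · · · · · ·
    · · · · · ·
T1:
  2·area = 42  (B↔C swapped to make it positive)
  edge (2, 10)→(8, 4): d=(6,-6) top-left  bias=+0
  edge (8, 4)→(9, 10): d=(1,6) right/bottom  bias=-1
  edge (9, 10)→(2, 10): d=(-7,0) right/bottom  bias=-1
    (5,0)@(11, 1): e=[0,-21,63] → ·  [on edge]
    (4,1)@(9, 3): e=[0,-7,49] → ·  [on edge]
    (3,2)@(7, 5): e=[0,7,35] → #  [on edge]
    (4,2)@(9, 5): e=[12,-5,35] → ·
    (2,3)@(5, 7): e=[0,21,21] → #  [on edge]
    (4,3)@(9, 7): e=[24,-3,21] → ·
    (1,4)@(3, 9): e=[0,35,7] → #  [on edge]
    (4,4)@(9, 9): e=[36,-1,7] → ·
  covered (6 px):
    · · · · · ·
    · · · · · ·
    · · · # · ·
    · · # # · ·
    · # # # · ·

Z-buffer (winner per pixel, '.' = empty):
  . . . 0 . .
  . . . . 0 .
  . . . 1 . 0
  . . 1 1 . .
  . 1 1 1 . .

Final: 0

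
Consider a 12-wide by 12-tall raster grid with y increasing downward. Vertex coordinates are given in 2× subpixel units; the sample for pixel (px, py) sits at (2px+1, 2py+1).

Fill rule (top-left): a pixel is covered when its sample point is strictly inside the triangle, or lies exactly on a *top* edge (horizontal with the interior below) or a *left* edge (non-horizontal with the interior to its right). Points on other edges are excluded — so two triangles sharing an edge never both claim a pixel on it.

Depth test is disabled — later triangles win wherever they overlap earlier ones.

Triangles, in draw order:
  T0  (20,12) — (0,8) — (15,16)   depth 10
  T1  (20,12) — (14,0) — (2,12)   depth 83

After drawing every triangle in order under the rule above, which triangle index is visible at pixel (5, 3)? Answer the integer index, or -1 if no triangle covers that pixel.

T0:
  2·area = 100  (B↔C swapped to make it positive)
  edge (20, 12)→(15, 16): d=(-5,4) right/bottom  bias=-1
  edge (15, 16)→(0, 8): d=(-15,-8) top-left  bias=+0
  edge (0, 8)→(20, 12): d=(20,4) right/bottom  bias=-1
    (1,4)@(3, 9): e=[83,9,8] → X
    (2,4)@(5, 9): e=[75,25,0] → .  [on edge]
    (1,5)@(3, 11): e=[73,-21,48] → .
    (3,5)@(7, 11): e=[57,11,32] → X
    (4,5)@(9, 11): e=[49,27,24] → X
    (5,5)@(11, 11): e=[41,43,16] → X
    (6,5)@(13, 11): e=[33,59,8] → X
    (7,5)@(15, 11): e=[25,75,0] → .  [on edge]
    (3,6)@(7, 13): e=[47,-19,72] → .
    (4,6)@(9, 13): e=[39,-3,64] → .
    (5,6)@(11, 13): e=[31,13,56] → X
    (7,6)@(15, 13): e=[15,45,40] → X
  covered (10 px):
    . . . . . . . . . . . .
    . . . . . . . . . . . .
    . . . . . . . . . . . .
    . . . . . . . . . . . .
    . X . . . . . . . . . .
    . . . X X X X . . . . .
    . . . . . X X X X . . .
    . . . . . . . X . . . .
    . . . . . . . . . . . .
    . . . . . . . . . . . .
    . . . . . . . . . . . .
    . . . . . . . . . . . .
T1:
  2·area = 216  (B↔C swapped to make it positive)
  edge (20, 12)→(2, 12): d=(-18,0) right/bottom  bias=-1
  edge (2, 12)→(14, 0): d=(12,-12) top-left  bias=+0
  edge (14, 0)→(20, 12): d=(6,12) right/bottom  bias=-1
    (6,0)@(13, 1): e=[198,0,18] → X  [on edge]
    (7,0)@(15, 1): e=[198,24,-6] → .
    (5,1)@(11, 3): e=[162,0,54] → X  [on edge]
    (7,1)@(15, 3): e=[162,48,6] → X
    (8,1)@(17, 3): e=[162,72,-18] → .
    (4,2)@(9, 5): e=[126,0,90] → X  [on edge]
    (8,2)@(17, 5): e=[126,96,-6] → .
    (3,3)@(7, 7): e=[90,0,126] → X  [on edge]
    (8,3)@(17, 7): e=[90,120,6] → X
    (9,3)@(19, 7): e=[90,144,-18] → .
    (2,4)@(5, 9): e=[54,0,162] → X  [on edge]
    (9,4)@(19, 9): e=[54,168,-6] → .
    (1,5)@(3, 11): e=[18,0,198] → X  [on edge]
    (0,6)@(1, 13): e=[-18,0,234] → .  [on edge]
  covered (30 px):
    . . . . . . X . . . . .
    . . . . . X X X . . . .
    . . . . X X X X . . . .
    . . . X X X X X X . . .
    . . X X X X X X X . . .
    . X X X X X X X X X . .
    . . . . . . . . . . . .
    . . . . . . . . . . . .
    . . . . . . . . . . . .
    . . . . . . . . . . . .
    . . . . . . . . . . . .
    . . . . . . . . . . . .

Z-buffer (winner per pixel, '.' = empty):
  . . . . . . 1 . . . . .
  . . . . . 1 1 1 . . . .
  . . . . 1 1 1 1 . . . .
  . . . 1 1 1 1 1 1 . . .
  . 0 1 1 1 1 1 1 1 . . .
  . 1 1 1 1 1 1 1 1 1 . .
  . . . . . 0 0 0 0 . . .
  . . . . . . . 0 . . . .
  . . . . . . . . . . . .
  . . . . . . . . . . . .
  . . . . . . . . . . . .
  . . . . . . . . . . . .

Answer: 1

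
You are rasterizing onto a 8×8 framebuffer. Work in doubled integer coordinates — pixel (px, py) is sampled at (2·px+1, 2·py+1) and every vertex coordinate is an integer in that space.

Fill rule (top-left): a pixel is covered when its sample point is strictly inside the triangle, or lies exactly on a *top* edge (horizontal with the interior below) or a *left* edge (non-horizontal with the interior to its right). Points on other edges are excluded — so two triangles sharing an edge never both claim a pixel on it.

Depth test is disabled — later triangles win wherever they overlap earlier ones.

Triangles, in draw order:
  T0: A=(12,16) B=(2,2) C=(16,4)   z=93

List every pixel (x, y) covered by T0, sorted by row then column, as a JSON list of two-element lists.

T0:
  2·area = 176
  edge (12, 16)→(2, 2): d=(-10,-14) top-left  bias=+0
  edge (2, 2)→(16, 4): d=(14,2) right/bottom  bias=-1
  edge (16, 4)→(12, 16): d=(-4,12) right/bottom  bias=-1
    (1,1)@(3, 3): e=[4,12,160] → X
    (2,1)@(5, 3): e=[32,8,136] → X
    (3,1)@(7, 3): e=[60,4,112] → X
    (4,1)@(9, 3): e=[88,0,88] → .  [on edge]
    (1,2)@(3, 5): e=[-16,40,152] → .
    (2,2)@(5, 5): e=[12,36,128] → X
    (4,2)@(9, 5): e=[68,28,80] → X
    (5,2)@(11, 5): e=[96,24,56] → X
    (6,2)@(13, 5): e=[124,20,32] → X
    (7,2)@(15, 5): e=[152,16,8] → X
    (2,3)@(5, 7): e=[-8,64,120] → .
    (3,3)@(7, 7): e=[20,60,96] → X
    (7,3)@(15, 7): e=[132,44,0] → .  [on edge]
    (3,4)@(7, 9): e=[0,88,88] → X  [on edge]
    (6,6)@(13, 13): e=[44,132,0] → .  [on edge]
  covered (21 px):
    . . . . . . . .
    . X X X . . . .
    . . X X X X X X
    . . . X X X X .
    . . . X X X X .
    . . . . X X X .
    . . . . . X . .
    . . . . . . . .

Final: [[1,1],[2,1],[3,1],[2,2],[3,2],[4,2],[5,2],[6,2],[7,2],[3,3],[4,3],[5,3],[6,3],[3,4],[4,4],[5,4],[6,4],[4,5],[5,5],[6,5],[5,6]]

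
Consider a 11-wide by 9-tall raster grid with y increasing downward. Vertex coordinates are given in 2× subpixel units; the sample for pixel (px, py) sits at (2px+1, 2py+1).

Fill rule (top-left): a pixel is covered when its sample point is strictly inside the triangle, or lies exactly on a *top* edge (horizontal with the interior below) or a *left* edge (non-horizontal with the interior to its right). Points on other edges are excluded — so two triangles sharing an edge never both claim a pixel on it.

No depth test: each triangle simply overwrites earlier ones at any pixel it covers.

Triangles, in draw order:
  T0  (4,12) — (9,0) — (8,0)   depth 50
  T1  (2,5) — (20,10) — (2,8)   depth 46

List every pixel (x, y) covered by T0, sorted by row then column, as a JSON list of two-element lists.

T0:
  2·area = 12  (B↔C swapped to make it positive)
  edge (4, 12)→(8, 0): d=(4,-12) top-left  bias=+0
  edge (8, 0)→(9, 0): d=(1,0) top-left  bias=+0
  edge (9, 0)→(4, 12): d=(-5,12) right/bottom  bias=-1
    (3,1)@(7, 3): e=[0,3,9] → █  [on edge]
    (4,1)@(9, 3): e=[24,3,-15] → ·
    (3,2)@(7, 5): e=[8,5,-1] → ·
    (2,4)@(5, 9): e=[0,9,3] → █  [on edge]
    (3,4)@(7, 9): e=[24,9,-21] → ·
    (2,5)@(5, 11): e=[8,11,-7] → ·
    (1,7)@(3, 15): e=[0,15,-3] → ·  [on edge]
  covered (2 px):
    · · · · · · · · · · ·
    · · · █ · · · · · · ·
    · · · · · · · · · · ·
    · · · · · · · · · · ·
    · · █ · · · · · · · ·
    · · · · · · · · · · ·
    · · · · · · · · · · ·
    · · · · · · · · · · ·
    · · · · · · · · · · ·
T1:
  2·area = 54
  edge (2, 5)→(20, 10): d=(18,5) right/bottom  bias=-1
  edge (20, 10)→(2, 8): d=(-18,-2) top-left  bias=+0
  edge (2, 8)→(2, 5): d=(0,-3) top-left  bias=+0
    (1,3)@(3, 7): e=[31,20,3] → █
    (2,3)@(5, 7): e=[21,24,9] → █
    (3,3)@(7, 7): e=[11,28,15] → █
    (4,3)@(9, 7): e=[1,32,21] → █
    (5,3)@(11, 7): e=[-9,36,27] → ·
    (1,4)@(3, 9): e=[67,-16,3] → ·
    (2,4)@(5, 9): e=[57,-12,9] → ·
    (3,4)@(7, 9): e=[47,-8,15] → ·
    (4,4)@(9, 9): e=[37,-4,21] → ·
    (5,4)@(11, 9): e=[27,0,27] → █  [on edge]
    (6,4)@(13, 9): e=[17,4,33] → █
    (7,4)@(15, 9): e=[7,8,39] → █
  covered (7 px):
    · · · · · · · · · · ·
    · · · · · · · · · · ·
    · · · · · · · · · · ·
    · █ █ █ █ · · · · · ·
    · · · · · █ █ █ · · ·
    · · · · · · · · · · ·
    · · · · · · · · · · ·
    · · · · · · · · · · ·
    · · · · · · · · · · ·

Final: [[3,1],[2,4]]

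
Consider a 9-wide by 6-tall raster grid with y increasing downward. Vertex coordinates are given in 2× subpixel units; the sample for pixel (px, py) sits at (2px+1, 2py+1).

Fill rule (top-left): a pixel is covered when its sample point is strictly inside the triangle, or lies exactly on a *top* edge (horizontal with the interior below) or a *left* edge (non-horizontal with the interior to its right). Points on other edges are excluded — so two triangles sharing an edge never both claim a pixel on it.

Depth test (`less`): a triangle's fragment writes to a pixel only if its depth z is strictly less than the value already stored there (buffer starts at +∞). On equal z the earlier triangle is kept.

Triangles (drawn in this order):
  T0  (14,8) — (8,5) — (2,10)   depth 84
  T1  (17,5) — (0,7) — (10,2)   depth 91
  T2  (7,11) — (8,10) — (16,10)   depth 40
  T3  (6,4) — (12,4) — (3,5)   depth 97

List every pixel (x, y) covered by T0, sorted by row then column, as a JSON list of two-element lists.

T0:
  2·area = 48  (B↔C swapped to make it positive)
  edge (14, 8)→(2, 10): d=(-12,2) right/bottom  bias=-1
  edge (2, 10)→(8, 5): d=(6,-5) top-left  bias=+0
  edge (8, 5)→(14, 8): d=(6,3) right/bottom  bias=-1
    (3,3)@(7, 7): e=[26,7,15] → #
    (4,3)@(9, 7): e=[22,17,9] → #
    (5,3)@(11, 7): e=[18,27,3] → #
    (6,3)@(13, 7): e=[14,37,-3] → ·
    (2,4)@(5, 9): e=[6,9,33] → #
    (4,4)@(9, 9): e=[-2,29,21] → ·
    (5,4)@(11, 9): e=[-6,39,15] → ·
    (2,5)@(5, 11): e=[-18,21,45] → ·
    (3,5)@(7, 11): e=[-22,31,39] → ·
  covered (5 px):
    · · · · · · · · ·
    · · · · · · · · ·
    · · · · · · · · ·
    · · · # # # · · ·
    · · # # · · · · ·
    · · · · · · · · ·
T1:
  2·area = 65
  edge (17, 5)→(0, 7): d=(-17,2) right/bottom  bias=-1
  edge (0, 7)→(10, 2): d=(10,-5) top-left  bias=+0
  edge (10, 2)→(17, 5): d=(7,3) right/bottom  bias=-1
    (4,1)@(9, 3): e=[50,5,10] → #
    (5,1)@(11, 3): e=[46,15,4] → #
    (6,1)@(13, 3): e=[42,25,-2] → ·
    (2,2)@(5, 5): e=[24,5,36] → #
    (3,2)@(7, 5): e=[20,15,30] → #
    (6,2)@(13, 5): e=[8,45,12] → #
    (7,2)@(15, 5): e=[4,55,6] → #
    (8,2)@(17, 5): e=[0,65,0] → ·  [on edge]
    (2,3)@(5, 7): e=[-10,25,50] → ·
    (3,3)@(7, 7): e=[-14,35,44] → ·
    (4,3)@(9, 7): e=[-18,45,38] → ·
    (5,3)@(11, 7): e=[-22,55,32] → ·
  covered (8 px):
    · · · · · · · · ·
    · · · · # # · · ·
    · · # # # # # # ·
    · · · · · · · · ·
    · · · · · · · · ·
    · · · · · · · · ·
T2:
  2·area = 8
  edge (7, 11)→(8, 10): d=(1,-1) top-left  bias=+0
  edge (8, 10)→(16, 10): d=(8,0) top-left  bias=+0
  edge (16, 10)→(7, 11): d=(-9,1) right/bottom  bias=-1
    (8,0)@(17, 1): e=[0,-72,80] → ·  [on edge]
    (7,1)@(15, 3): e=[0,-56,64] → ·  [on edge]
    (6,2)@(13, 5): e=[0,-40,48] → ·  [on edge]
    (5,3)@(11, 7): e=[0,-24,32] → ·  [on edge]
    (4,4)@(9, 9): e=[0,-8,16] → ·  [on edge]
    (3,5)@(7, 11): e=[0,8,0] → ·  [on edge]
  covered (0 px):
    · · · · · · · · ·
    · · · · · · · · ·
    · · · · · · · · ·
    · · · · · · · · ·
    · · · · · · · · ·
    · · · · · · · · ·
T3:
  2·area = 6
  edge (6, 4)→(12, 4): d=(6,0) top-left  bias=+0
  edge (12, 4)→(3, 5): d=(-9,1) right/bottom  bias=-1
  edge (3, 5)→(6, 4): d=(3,-1) top-left  bias=+0
    (7,0)@(15, 1): e=[-18,24,0] → ·  [on edge]
    (4,1)@(9, 3): e=[-6,12,0] → ·  [on edge]
    (1,2)@(3, 5): e=[6,0,0] → ·  [on edge]
  covered (0 px):
    · · · · · · · · ·
    · · · · · · · · ·
    · · · · · · · · ·
    · · · · · · · · ·
    · · · · · · · · ·
    · · · · · · · · ·

Final: [[3,3],[4,3],[5,3],[2,4],[3,4]]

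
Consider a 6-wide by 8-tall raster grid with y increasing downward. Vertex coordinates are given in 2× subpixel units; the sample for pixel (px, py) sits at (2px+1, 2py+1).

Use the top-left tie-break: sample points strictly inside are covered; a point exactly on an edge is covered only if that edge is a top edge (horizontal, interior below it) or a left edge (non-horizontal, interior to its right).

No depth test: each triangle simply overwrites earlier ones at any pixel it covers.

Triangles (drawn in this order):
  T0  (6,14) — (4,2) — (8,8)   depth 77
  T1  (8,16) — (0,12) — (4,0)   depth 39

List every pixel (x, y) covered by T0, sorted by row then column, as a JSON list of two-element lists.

T0:
  2·area = 36
  edge (6, 14)→(4, 2): d=(-2,-12) top-left  bias=+0
  edge (4, 2)→(8, 8): d=(4,6) right/bottom  bias=-1
  edge (8, 8)→(6, 14): d=(-2,6) right/bottom  bias=-1
    (2,2)@(5, 5): e=[6,6,24] → █
    (3,2)@(7, 5): e=[30,-6,12] → ·
    (4,2)@(9, 5): e=[54,-18,0] → ·  [on edge]
    (2,3)@(5, 7): e=[2,14,20] → █
    (3,3)@(7, 7): e=[26,2,8] → █
    (4,3)@(9, 7): e=[50,-10,-4] → ·
    (2,4)@(5, 9): e=[-2,22,16] → ·
    (3,4)@(7, 9): e=[22,10,4] → █
    (4,4)@(9, 9): e=[46,-2,-8] → ·
    (3,5)@(7, 11): e=[18,18,0] → ·  [on edge]
  covered (4 px):
    · · · · · ·
    · · · · · ·
    · · █ · · ·
    · · █ █ · ·
    · · · █ · ·
    · · · · · ·
    · · · · · ·
    · · · · · ·
T1:
  2·area = 112
  edge (8, 16)→(0, 12): d=(-8,-4) top-left  bias=+0
  edge (0, 12)→(4, 0): d=(4,-12) top-left  bias=+0
  edge (4, 0)→(8, 16): d=(4,16) right/bottom  bias=-1
    (1,1)@(3, 3): e=[84,0,28] → █  [on edge]
    (2,1)@(5, 3): e=[92,24,-4] → ·
    (1,2)@(3, 5): e=[68,8,36] → █
    (2,2)@(5, 5): e=[76,32,4] → █
    (3,2)@(7, 5): e=[84,56,-28] → ·
    (1,3)@(3, 7): e=[52,16,44] → █
    (3,3)@(7, 7): e=[68,64,-20] → ·
    (0,4)@(1, 9): e=[28,0,84] → █  [on edge]
    (3,4)@(7, 9): e=[52,72,-12] → ·
    (0,5)@(1, 11): e=[12,8,92] → █
    (3,5)@(7, 11): e=[36,80,-4] → ·
    (0,6)@(1, 13): e=[-4,16,100] → ·
  covered (15 px):
    · · · · · ·
    · █ · · · ·
    · █ █ · · ·
    · █ █ · · ·
    █ █ █ · · ·
    █ █ █ · · ·
    · █ █ █ · ·
    · · · █ · ·

Answer: [[2,2],[2,3],[3,3],[3,4]]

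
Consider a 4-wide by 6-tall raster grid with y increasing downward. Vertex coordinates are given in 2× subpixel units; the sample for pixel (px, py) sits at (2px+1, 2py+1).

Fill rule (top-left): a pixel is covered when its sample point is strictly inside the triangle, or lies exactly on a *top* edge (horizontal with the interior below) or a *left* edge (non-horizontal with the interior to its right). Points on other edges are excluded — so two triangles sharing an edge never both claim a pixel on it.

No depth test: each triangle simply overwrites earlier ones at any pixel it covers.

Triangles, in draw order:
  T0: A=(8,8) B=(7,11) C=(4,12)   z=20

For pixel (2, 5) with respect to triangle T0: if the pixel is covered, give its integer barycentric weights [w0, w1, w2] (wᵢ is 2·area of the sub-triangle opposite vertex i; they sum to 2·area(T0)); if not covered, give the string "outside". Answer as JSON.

T0:
  2·area = 8
  edge (8, 8)→(7, 11): d=(-1,3) right/bottom  bias=-1
  edge (7, 11)→(4, 12): d=(-3,1) right/bottom  bias=-1
  edge (4, 12)→(8, 8): d=(4,-4) top-left  bias=+0
    (3,4)@(7, 9): e=[2,6,0] → █  [on edge]
    (2,5)@(5, 11): e=[6,2,0] → █  [on edge]
    (3,5)@(7, 11): e=[0,0,8] → ·  [on edge]
  covered (2 px):
    · · · ·
    · · · ·
    · · · ·
    · · · ·
    · · · █
    · · █ ·

Result: [2,0,6]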